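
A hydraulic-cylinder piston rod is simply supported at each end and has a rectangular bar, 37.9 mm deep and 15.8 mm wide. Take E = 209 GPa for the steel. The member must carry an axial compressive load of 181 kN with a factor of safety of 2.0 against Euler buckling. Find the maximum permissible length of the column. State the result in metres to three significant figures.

Buckling occurs about the weak axis: I_min = h·b³/12 with b = 15.8 mm (the shorter side).
I_min = 37.9×15.8³/12 = 1.246×10^4 mm⁴
I = 1.246×10^-8 m⁴
Required critical load P_cr = n·P = 2.0 × 181 = 362.0 kN = 3.620×10^5 N
From P_cr = π²EI/(K·L)²:  L = (1/K)·√(π²EI/P_cr) = (1/1)·√(π²×2.09×10^11×1.246×10^-8/3.620×10^5)
L = 0.266 m

L_max ≈ 0.266 m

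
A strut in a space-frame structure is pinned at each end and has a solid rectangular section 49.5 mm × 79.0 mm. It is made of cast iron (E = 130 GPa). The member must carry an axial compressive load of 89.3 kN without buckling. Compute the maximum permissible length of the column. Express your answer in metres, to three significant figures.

L_max ≈ 3.39 m

Buckling occurs about the weak axis: I_min = h·b³/12 with b = 49.5 mm (the shorter side).
I_min = 79.0×49.5³/12 = 7.985×10^5 mm⁴
I = 7.985×10^-7 m⁴
At the buckling limit P_cr = P = 8.930×10^4 N
From P_cr = π²EI/(K·L)²:  L = (1/K)·√(π²EI/P_cr) = (1/1)·√(π²×1.30×10^11×7.985×10^-7/8.930×10^4)
L = 3.39 m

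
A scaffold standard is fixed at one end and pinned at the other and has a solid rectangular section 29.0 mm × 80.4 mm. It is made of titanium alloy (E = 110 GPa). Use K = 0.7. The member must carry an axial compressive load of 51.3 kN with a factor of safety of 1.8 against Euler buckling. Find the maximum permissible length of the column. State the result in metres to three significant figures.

L_max ≈ 1.98 m

Buckling occurs about the weak axis: I_min = h·b³/12 with b = 29.0 mm (the shorter side).
I_min = 80.4×29.0³/12 = 1.634×10^5 mm⁴
I = 1.634×10^-7 m⁴
Required critical load P_cr = n·P = 1.8 × 51.3 = 92.34 kN = 9.234×10^4 N
From P_cr = π²EI/(K·L)²:  L = (1/K)·√(π²EI/P_cr) = (1/0.7)·√(π²×1.10×10^11×1.634×10^-7/9.234×10^4)
L = 1.98 m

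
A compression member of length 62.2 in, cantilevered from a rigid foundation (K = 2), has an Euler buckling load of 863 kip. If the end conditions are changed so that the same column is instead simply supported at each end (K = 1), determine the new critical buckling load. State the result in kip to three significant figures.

P_cr ≈ 3450 kip

P_cr ∝ 1/K², so P_cr,new = P_cr,old × (K_old/K_new)² = 863 × (2/1)²
= 863 × 4.000 = 3450 kip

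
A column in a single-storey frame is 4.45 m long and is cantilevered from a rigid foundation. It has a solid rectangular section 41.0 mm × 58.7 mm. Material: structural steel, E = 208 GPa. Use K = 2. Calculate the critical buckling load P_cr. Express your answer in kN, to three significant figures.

P_cr ≈ 8.74 kN

Buckling occurs about the weak axis: I_min = h·b³/12 with b = 41.0 mm (the shorter side).
I_min = 58.7×41.0³/12 = 3.371×10^5 mm⁴
I = 3.371×10^5 mm⁴ = 3.371×10^-7 m⁴
Effective length L_e = K·L = 2 × 4.45 = 8.900 m
P_cr = π²EI / L_e² = π² × 208×10⁹ × 3.371×10^-7 / 8.900² = 8.738×10^3 N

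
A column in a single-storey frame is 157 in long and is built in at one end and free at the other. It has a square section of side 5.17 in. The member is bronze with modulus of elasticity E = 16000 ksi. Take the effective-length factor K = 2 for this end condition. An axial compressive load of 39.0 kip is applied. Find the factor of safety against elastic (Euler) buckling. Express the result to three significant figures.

n ≈ 2.44

I = a⁴/12 = 5.17⁴/12 = 59.54 in⁴
Effective length L_e = K·L = 2 × 157 = 314.0 in
P_cr = π²EI / L_e² = π² × 16000×10³ × 59.54 / 314.0² = 9.535×10^4 lb
Factor of safety n = P_cr / P = 95.355 / 39.0 = 2.44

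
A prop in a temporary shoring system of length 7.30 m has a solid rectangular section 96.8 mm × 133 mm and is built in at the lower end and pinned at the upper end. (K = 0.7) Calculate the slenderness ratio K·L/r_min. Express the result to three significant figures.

Buckling occurs about the weak axis: I_min = h·b³/12 with b = 96.8 mm (the shorter side).
I_min = 133×96.8³/12 = 1.005×10^7 mm⁴
A = 1.287×10^4 mm²;  r_min = √(I/A) = √(1.005×10^7/1.287×10^4) = 27.94 mm
L_e = K·L = 0.7 × 7.30 m = 5.110 m = 5110.0 mm
λ = L_e / r_min = 5110.0 / 27.94 = 183

λ ≈ 183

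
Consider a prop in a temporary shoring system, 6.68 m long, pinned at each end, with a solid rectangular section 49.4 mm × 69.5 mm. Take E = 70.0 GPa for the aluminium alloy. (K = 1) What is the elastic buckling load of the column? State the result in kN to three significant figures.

Buckling occurs about the weak axis: I_min = h·b³/12 with b = 49.4 mm (the shorter side).
I_min = 69.5×49.4³/12 = 6.982×10^5 mm⁴
I = 6.982×10^5 mm⁴ = 6.982×10^-7 m⁴
Effective length L_e = K·L = 1 × 6.68 = 6.680 m
P_cr = π²EI / L_e² = π² × 70.0×10⁹ × 6.982×10^-7 / 6.680² = 1.081×10^4 N

P_cr ≈ 10.8 kN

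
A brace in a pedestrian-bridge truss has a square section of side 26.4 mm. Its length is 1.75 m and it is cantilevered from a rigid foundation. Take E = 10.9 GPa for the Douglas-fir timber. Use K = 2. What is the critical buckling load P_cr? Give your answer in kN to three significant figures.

I = a⁴/12 = 26.4⁴/12 = 4.048×10^4 mm⁴
I = 4.048×10^4 mm⁴ = 4.048×10^-8 m⁴
Effective length L_e = K·L = 2 × 1.75 = 3.500 m
P_cr = π²EI / L_e² = π² × 10.9×10⁹ × 4.048×10^-8 / 3.500² = 355.5 N

P_cr ≈ 0.355 kN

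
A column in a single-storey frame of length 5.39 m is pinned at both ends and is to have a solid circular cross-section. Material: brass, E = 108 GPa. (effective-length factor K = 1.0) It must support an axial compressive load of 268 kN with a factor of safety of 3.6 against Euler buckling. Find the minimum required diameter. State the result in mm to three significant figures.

Required P_cr = n·P = 3.6 × 268 = 964.8 kN
L_e = K·L = 1 × 5.39 = 5.390 m
Required I = P_cr·L_e²/(π²E) = 9.648×10^5 × 5.390² / (π² × 1.08×10^11) = 2.630×10^-5 m⁴
I_req = 2.630×10^7 mm⁴
Solid circle: I = πd⁴/64  ⇒  d = (64I/π)^(1/4) = (64×2.630×10^7/π)^(1/4) = 152 mm

d ≈ 152 mm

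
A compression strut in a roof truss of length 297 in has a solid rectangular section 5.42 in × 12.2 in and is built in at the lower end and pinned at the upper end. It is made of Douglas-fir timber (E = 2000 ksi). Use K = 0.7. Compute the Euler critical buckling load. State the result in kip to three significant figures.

P_cr ≈ 73.9 kip

Buckling occurs about the weak axis: I_min = h·b³/12 with b = 5.42 in (the shorter side).
I_min = 12.2×5.42³/12 = 161.9 in⁴
Effective length L_e = K·L = 0.7 × 297 = 207.9 in
P_cr = π²EI / L_e² = π² × 2000×10³ × 161.9 / 207.9² = 7.393×10^4 lb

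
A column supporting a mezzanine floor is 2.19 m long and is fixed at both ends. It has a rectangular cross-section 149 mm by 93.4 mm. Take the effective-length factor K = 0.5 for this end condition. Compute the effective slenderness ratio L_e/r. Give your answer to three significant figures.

λ ≈ 40.6

Buckling occurs about the weak axis: I_min = h·b³/12 with b = 93.4 mm (the shorter side).
I_min = 149×93.4³/12 = 1.012×10^7 mm⁴
A = 1.392×10^4 mm²;  r_min = √(I/A) = √(1.012×10^7/1.392×10^4) = 26.96 mm
L_e = K·L = 0.5 × 2.19 m = 1.095 m = 1095.0 mm
λ = L_e / r_min = 1095.0 / 26.96 = 40.6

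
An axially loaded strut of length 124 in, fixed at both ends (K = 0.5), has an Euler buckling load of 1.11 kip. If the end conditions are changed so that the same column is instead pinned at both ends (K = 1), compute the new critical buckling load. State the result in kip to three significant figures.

P_cr ∝ 1/K², so P_cr,new = P_cr,old × (K_old/K_new)² = 1.11 × (0.5/1)²
= 1.11 × 0.2500 = 0.278 kip

P_cr ≈ 0.278 kip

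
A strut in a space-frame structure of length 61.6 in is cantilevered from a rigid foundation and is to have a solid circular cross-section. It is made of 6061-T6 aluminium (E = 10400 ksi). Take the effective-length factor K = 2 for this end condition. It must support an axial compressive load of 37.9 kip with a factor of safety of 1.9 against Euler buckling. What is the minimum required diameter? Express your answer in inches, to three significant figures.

Required P_cr = n·P = 1.9 × 37.9 = 72.01 kip
L_e = K·L = 2 × 61.6 = 123.2 in
Required I = P_cr·L_e²/(π²E) = 7.201×10^4 × 123.2² / (π² × 1.04×10^7) = 10.65 in⁴
Solid circle: I = πd⁴/64  ⇒  d = (64I/π)^(1/4) = (64×10.65/π)^(1/4) = 3.84 in

d ≈ 3.84 in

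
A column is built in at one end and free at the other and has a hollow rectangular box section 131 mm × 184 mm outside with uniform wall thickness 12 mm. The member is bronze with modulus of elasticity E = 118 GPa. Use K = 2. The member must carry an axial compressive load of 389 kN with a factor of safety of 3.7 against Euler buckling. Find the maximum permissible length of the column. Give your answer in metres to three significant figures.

Inner dimensions: h_i = 184 − 2×12 = 160.0 mm, b_i = 131 − 2×12 = 107.0 mm
Weak-axis I_min = (h_o·b_o³ − h_i·b_i³)/12 with b_o = 131, b_i = 107.0 mm (shorter outer/inner sides).
I_min = (184×131³ − 160.0×107.0³)/12 = 1.814×10^7 mm⁴
I = 1.814×10^-5 m⁴
Required critical load P_cr = n·P = 3.7 × 389 = 1439 kN = 1.439×10^6 N
From P_cr = π²EI/(K·L)²:  L = (1/K)·√(π²EI/P_cr) = (1/2)·√(π²×1.18×10^11×1.814×10^-5/1.439×10^6)
L = 1.92 m

L_max ≈ 1.92 m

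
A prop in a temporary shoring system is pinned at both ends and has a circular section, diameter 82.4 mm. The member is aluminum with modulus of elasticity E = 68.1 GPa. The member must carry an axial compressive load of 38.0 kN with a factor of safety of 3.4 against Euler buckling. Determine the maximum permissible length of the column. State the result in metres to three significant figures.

L_max ≈ 3.43 m

I = πd⁴/64 = π×82.4⁴/64 = 2.263×10^6 mm⁴
I = 2.263×10^-6 m⁴
Required critical load P_cr = n·P = 3.4 × 38.0 = 129.2 kN = 1.292×10^5 N
From P_cr = π²EI/(K·L)²:  L = (1/K)·√(π²EI/P_cr) = (1/1)·√(π²×6.81×10^10×2.263×10^-6/1.292×10^5)
L = 3.43 m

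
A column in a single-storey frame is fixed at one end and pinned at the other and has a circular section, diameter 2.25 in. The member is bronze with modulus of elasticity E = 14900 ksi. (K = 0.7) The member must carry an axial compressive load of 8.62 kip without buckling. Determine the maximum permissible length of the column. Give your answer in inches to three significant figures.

L_max ≈ 209 in

I = πd⁴/64 = π×2.25⁴/64 = 1.258 in⁴
At the buckling limit P_cr = P = 8.620×10^3 lb
From P_cr = π²EI/(K·L)²:  L = (1/K)·√(π²EI/P_cr) = (1/0.7)·√(π²×1.49×10^7×1.258/8.620×10^3)
L = 209 in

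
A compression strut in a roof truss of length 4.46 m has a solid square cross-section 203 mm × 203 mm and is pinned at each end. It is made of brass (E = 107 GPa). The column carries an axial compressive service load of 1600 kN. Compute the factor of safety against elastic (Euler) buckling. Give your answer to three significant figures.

I = a⁴/12 = 203⁴/12 = 1.415×10^8 mm⁴
I = 1.415×10^8 mm⁴ = 1.415×10^-4 m⁴
Effective length L_e = K·L = 1 × 4.46 = 4.460 m
P_cr = π²EI / L_e² = π² × 107×10⁹ × 1.415×10^-4 / 4.460² = 7.513×10^6 N
Factor of safety n = P_cr / P = 7513.1 / 1600 = 4.70

n ≈ 4.70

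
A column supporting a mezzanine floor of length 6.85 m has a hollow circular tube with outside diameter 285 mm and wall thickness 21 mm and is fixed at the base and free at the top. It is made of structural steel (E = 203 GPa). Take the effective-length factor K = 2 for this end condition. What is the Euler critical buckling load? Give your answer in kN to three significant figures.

P_cr ≈ 1630 kN

Inner diameter d_i = 285 − 2×21 = 243.0 mm
I = π(d_o⁴ − d_i⁴)/64 = π(285⁴ − 243.0⁴)/64 = 1.527×10^8 mm⁴
I = 1.527×10^8 mm⁴ = 1.527×10^-4 m⁴
Effective length L_e = K·L = 2 × 6.85 = 13.70 m
P_cr = π²EI / L_e² = π² × 203×10⁹ × 1.527×10^-4 / 13.70² = 1.630×10^6 N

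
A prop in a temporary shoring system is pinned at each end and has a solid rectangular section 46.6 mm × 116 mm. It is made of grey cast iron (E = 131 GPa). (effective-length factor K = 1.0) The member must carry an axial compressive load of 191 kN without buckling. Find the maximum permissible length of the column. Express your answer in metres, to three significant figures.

L_max ≈ 2.57 m

Buckling occurs about the weak axis: I_min = h·b³/12 with b = 46.6 mm (the shorter side).
I_min = 116×46.6³/12 = 9.782×10^5 mm⁴
I = 9.782×10^-7 m⁴
At the buckling limit P_cr = P = 1.910×10^5 N
From P_cr = π²EI/(K·L)²:  L = (1/K)·√(π²EI/P_cr) = (1/1)·√(π²×1.31×10^11×9.782×10^-7/1.910×10^5)
L = 2.57 m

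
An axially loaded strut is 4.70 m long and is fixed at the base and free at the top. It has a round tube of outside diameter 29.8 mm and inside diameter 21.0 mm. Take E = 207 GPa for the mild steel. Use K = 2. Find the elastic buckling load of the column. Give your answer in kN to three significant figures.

P_cr ≈ 0.674 kN

d_o = 29.8 mm, d_i = 21.0 mm
I = π(d_o⁴ − d_i⁴)/64 = π(29.8⁴ − 21.00⁴)/64 = 2.916×10^4 mm⁴
I = 2.916×10^4 mm⁴ = 2.916×10^-8 m⁴
Effective length L_e = K·L = 2 × 4.70 = 9.400 m
P_cr = π²EI / L_e² = π² × 207×10⁹ × 2.916×10^-8 / 9.400² = 674.3 N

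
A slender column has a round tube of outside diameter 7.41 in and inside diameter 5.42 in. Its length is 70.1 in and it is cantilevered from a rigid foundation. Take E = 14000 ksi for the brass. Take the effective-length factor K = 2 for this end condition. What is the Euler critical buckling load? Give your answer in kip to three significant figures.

P_cr ≈ 743 kip

d_o = 7.41 in, d_i = 5.42 in
I = π(d_o⁴ − d_i⁴)/64 = π(7.41⁴ − 5.420⁴)/64 = 105.6 in⁴
Effective length L_e = K·L = 2 × 70.1 = 140.2 in
P_cr = π²EI / L_e² = π² × 14000×10³ × 105.6 / 140.2² = 7.426×10^5 lb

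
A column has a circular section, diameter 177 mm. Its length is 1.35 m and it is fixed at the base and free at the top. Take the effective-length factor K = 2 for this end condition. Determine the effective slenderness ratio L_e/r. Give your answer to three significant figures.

λ ≈ 61.0

I = πd⁴/64 = π×177⁴/64 = 4.818×10^7 mm⁴
A = 2.461×10^4 mm²;  r_min = √(I/A) = √(4.818×10^7/2.461×10^4) = 44.25 mm
L_e = K·L = 2 × 1.35 m = 2.700 m = 2700.0 mm
λ = L_e / r_min = 2700.0 / 44.25 = 61.0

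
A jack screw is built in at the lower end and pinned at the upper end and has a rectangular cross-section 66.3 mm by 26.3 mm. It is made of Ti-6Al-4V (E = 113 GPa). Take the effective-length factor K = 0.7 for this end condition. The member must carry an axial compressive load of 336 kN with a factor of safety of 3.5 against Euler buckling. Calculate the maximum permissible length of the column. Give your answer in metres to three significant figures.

Buckling occurs about the weak axis: I_min = h·b³/12 with b = 26.3 mm (the shorter side).
I_min = 66.3×26.3³/12 = 1.005×10^5 mm⁴
I = 1.005×10^-7 m⁴
Required critical load P_cr = n·P = 3.5 × 336 = 1176 kN = 1.176×10^6 N
From P_cr = π²EI/(K·L)²:  L = (1/K)·√(π²EI/P_cr) = (1/0.7)·√(π²×1.13×10^11×1.005×10^-7/1.176×10^6)
L = 0.441 m

L_max ≈ 0.441 m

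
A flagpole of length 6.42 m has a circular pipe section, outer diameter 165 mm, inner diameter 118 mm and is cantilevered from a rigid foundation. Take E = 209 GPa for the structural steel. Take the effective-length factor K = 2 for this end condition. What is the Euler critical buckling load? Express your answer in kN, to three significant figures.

P_cr ≈ 336 kN

d_o = 165 mm, d_i = 118 mm
I = π(d_o⁴ − d_i⁴)/64 = π(165⁴ − 118.0⁴)/64 = 2.687×10^7 mm⁴
I = 2.687×10^7 mm⁴ = 2.687×10^-5 m⁴
Effective length L_e = K·L = 2 × 6.42 = 12.84 m
P_cr = π²EI / L_e² = π² × 209×10⁹ × 2.687×10^-5 / 12.84² = 3.361×10^5 N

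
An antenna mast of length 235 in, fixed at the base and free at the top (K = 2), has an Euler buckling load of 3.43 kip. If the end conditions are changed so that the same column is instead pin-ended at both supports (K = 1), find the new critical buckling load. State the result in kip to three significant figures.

P_cr ≈ 13.7 kip

P_cr ∝ 1/K², so P_cr,new = P_cr,old × (K_old/K_new)² = 3.43 × (2/1)²
= 3.43 × 4.000 = 13.7 kip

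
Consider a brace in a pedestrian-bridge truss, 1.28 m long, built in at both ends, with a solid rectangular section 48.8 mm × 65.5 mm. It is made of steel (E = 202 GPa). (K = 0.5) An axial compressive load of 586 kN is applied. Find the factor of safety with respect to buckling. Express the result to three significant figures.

n ≈ 5.27

Buckling occurs about the weak axis: I_min = h·b³/12 with b = 48.8 mm (the shorter side).
I_min = 65.5×48.8³/12 = 6.343×10^5 mm⁴
I = 6.343×10^5 mm⁴ = 6.343×10^-7 m⁴
Effective length L_e = K·L = 0.5 × 1.28 = 0.6400 m
P_cr = π²EI / L_e² = π² × 202×10⁹ × 6.343×10^-7 / 0.6400² = 3.088×10^6 N
Factor of safety n = P_cr / P = 3087.5 / 586 = 5.27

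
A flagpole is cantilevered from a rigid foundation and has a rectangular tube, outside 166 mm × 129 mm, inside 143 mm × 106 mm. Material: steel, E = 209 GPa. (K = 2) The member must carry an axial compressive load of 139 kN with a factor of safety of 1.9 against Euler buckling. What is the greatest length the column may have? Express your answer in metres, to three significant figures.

L_max ≈ 5.50 m

Weak-axis I_min = (h_o·b_o³ − h_i·b_i³)/12 with b_o = 129, b_i = 106.0 mm (shorter outer/inner sides).
I_min = (166×129³ − 143.0×106.0³)/12 = 1.550×10^7 mm⁴
I = 1.550×10^-5 m⁴
Required critical load P_cr = n·P = 1.9 × 139 = 264.1 kN = 2.641×10^5 N
From P_cr = π²EI/(K·L)²:  L = (1/K)·√(π²EI/P_cr) = (1/2)·√(π²×2.09×10^11×1.550×10^-5/2.641×10^5)
L = 5.50 m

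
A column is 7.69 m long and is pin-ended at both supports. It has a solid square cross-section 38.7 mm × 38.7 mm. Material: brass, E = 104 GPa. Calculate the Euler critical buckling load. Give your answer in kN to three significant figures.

P_cr ≈ 3.24 kN

I = a⁴/12 = 38.7⁴/12 = 1.869×10^5 mm⁴
I = 1.869×10^5 mm⁴ = 1.869×10^-7 m⁴
Effective length L_e = K·L = 1 × 7.69 = 7.690 m
P_cr = π²EI / L_e² = π² × 104×10⁹ × 1.869×10^-7 / 7.690² = 3.244×10^3 N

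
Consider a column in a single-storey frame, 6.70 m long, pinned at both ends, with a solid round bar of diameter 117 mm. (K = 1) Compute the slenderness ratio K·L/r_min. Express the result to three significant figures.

λ ≈ 229

I = πd⁴/64 = π×117⁴/64 = 9.198×10^6 mm⁴
A = 1.075×10^4 mm²;  r_min = √(I/A) = √(9.198×10^6/1.075×10^4) = 29.25 mm
L_e = K·L = 1 × 6.70 m = 6.700 m = 6700.0 mm
λ = L_e / r_min = 6700.0 / 29.25 = 229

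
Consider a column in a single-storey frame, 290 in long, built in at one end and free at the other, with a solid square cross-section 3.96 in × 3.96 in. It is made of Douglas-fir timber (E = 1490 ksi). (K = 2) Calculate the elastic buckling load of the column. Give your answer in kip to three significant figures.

I = a⁴/12 = 3.96⁴/12 = 20.49 in⁴
Effective length L_e = K·L = 2 × 290 = 580.0 in
P_cr = π²EI / L_e² = π² × 1490×10³ × 20.49 / 580.0² = 895.8 lb

P_cr ≈ 0.896 kip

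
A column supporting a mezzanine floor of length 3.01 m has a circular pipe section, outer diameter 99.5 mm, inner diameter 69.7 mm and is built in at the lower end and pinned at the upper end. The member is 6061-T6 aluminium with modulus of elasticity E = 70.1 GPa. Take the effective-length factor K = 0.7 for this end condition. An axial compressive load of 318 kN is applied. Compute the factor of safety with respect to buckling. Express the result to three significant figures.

n ≈ 1.79

d_o = 99.5 mm, d_i = 69.7 mm
I = π(d_o⁴ − d_i⁴)/64 = π(99.5⁴ − 69.70⁴)/64 = 3.653×10^6 mm⁴
I = 3.653×10^6 mm⁴ = 3.653×10^-6 m⁴
Effective length L_e = K·L = 0.7 × 3.01 = 2.107 m
P_cr = π²EI / L_e² = π² × 70.1×10⁹ × 3.653×10^-6 / 2.107² = 5.693×10^5 N
Factor of safety n = P_cr / P = 569.26 / 318 = 1.79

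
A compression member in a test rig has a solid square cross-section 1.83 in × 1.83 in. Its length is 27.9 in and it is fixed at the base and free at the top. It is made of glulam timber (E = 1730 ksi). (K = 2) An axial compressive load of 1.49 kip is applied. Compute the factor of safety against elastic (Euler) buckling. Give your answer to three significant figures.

I = a⁴/12 = 1.83⁴/12 = 0.9346 in⁴
Effective length L_e = K·L = 2 × 27.9 = 55.80 in
P_cr = π²EI / L_e² = π² × 1730×10³ × 0.9346 / 55.80² = 5.125×10^3 lb
Factor of safety n = P_cr / P = 5.1251 / 1.49 = 3.44

n ≈ 3.44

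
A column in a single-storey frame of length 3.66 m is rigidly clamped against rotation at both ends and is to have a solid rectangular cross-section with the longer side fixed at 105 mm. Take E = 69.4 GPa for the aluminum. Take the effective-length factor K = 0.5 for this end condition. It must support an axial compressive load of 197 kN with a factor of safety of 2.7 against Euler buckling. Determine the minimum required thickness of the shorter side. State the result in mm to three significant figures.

b ≈ 66.7 mm

Required P_cr = n·P = 2.7 × 197 = 531.9 kN
L_e = K·L = 0.5 × 3.66 = 1.830 m
Required I = P_cr·L_e²/(π²E) = 5.319×10^5 × 1.830² / (π² × 6.94×10^10) = 2.601×10^-6 m⁴
I_req = 2.601×10^6 mm⁴
Rectangle, weak axis: I_min = h·b³/12 with h = 105 mm fixed  ⇒  b = (12I/h)^(1/3) = 66.7 mm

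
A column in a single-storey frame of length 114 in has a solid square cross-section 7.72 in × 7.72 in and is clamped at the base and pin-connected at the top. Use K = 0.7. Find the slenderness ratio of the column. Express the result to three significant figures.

For a square r = a/√12 = 7.72/√12 = 2.229 in
L_e = K·L = 0.7 × 114 = 79.80 in
λ = L_e / r_min = 79.800 / 2.229 = 35.8

λ ≈ 35.8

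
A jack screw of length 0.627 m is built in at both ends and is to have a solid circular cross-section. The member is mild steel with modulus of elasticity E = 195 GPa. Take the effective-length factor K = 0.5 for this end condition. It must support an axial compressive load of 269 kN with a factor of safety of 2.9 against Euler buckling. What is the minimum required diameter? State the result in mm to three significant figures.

Required P_cr = n·P = 2.9 × 269 = 780.1 kN
L_e = K·L = 0.5 × 0.627 = 0.3135 m
Required I = P_cr·L_e²/(π²E) = 7.801×10^5 × 0.3135² / (π² × 1.95×10^11) = 3.984×10^-8 m⁴
I_req = 3.984×10^4 mm⁴
Solid circle: I = πd⁴/64  ⇒  d = (64I/π)^(1/4) = (64×3.984×10^4/π)^(1/4) = 30.0 mm

d ≈ 30.0 mm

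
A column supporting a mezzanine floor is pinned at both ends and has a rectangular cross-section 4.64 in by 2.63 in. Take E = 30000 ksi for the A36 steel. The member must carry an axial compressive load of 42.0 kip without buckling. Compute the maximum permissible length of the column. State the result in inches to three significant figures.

L_max ≈ 223 in

Buckling occurs about the weak axis: I_min = h·b³/12 with b = 2.63 in (the shorter side).
I_min = 4.64×2.63³/12 = 7.034 in⁴
At the buckling limit P_cr = P = 4.200×10^4 lb
From P_cr = π²EI/(K·L)²:  L = (1/K)·√(π²EI/P_cr) = (1/1)·√(π²×3.00×10^7×7.034/4.200×10^4)
L = 223 in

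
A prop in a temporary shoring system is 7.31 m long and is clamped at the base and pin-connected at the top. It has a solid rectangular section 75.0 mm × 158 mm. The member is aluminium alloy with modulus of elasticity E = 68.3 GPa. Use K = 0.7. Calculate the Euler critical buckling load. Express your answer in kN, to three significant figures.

Buckling occurs about the weak axis: I_min = h·b³/12 with b = 75.0 mm (the shorter side).
I_min = 158×75.0³/12 = 5.555×10^6 mm⁴
I = 5.555×10^6 mm⁴ = 5.555×10^-6 m⁴
Effective length L_e = K·L = 0.7 × 7.31 = 5.117 m
P_cr = π²EI / L_e² = π² × 68.3×10⁹ × 5.555×10^-6 / 5.117² = 1.430×10^5 N

P_cr ≈ 143 kN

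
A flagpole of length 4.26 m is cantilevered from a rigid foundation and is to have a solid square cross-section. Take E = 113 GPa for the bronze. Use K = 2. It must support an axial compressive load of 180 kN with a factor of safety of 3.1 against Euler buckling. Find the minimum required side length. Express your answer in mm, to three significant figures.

Required P_cr = n·P = 3.1 × 180 = 558.0 kN
L_e = K·L = 2 × 4.26 = 8.520 m
Required I = P_cr·L_e²/(π²E) = 5.580×10^5 × 8.520² / (π² × 1.13×10^11) = 3.632×10^-5 m⁴
I_req = 3.632×10^7 mm⁴
Solid square: I = a⁴/12  ⇒  a = (12I)^(1/4) = (12×3.632×10^7)^(1/4) = 144 mm

a ≈ 144 mm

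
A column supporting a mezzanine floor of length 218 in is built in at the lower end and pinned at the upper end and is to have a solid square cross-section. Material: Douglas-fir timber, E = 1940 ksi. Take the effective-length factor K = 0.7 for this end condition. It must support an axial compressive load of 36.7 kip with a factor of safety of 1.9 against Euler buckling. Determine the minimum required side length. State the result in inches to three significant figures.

Required P_cr = n·P = 1.9 × 36.7 = 69.73 kip
L_e = K·L = 0.7 × 218 = 152.6 in
Required I = P_cr·L_e²/(π²E) = 6.973×10^4 × 152.6² / (π² × 1.94×10^6) = 84.81 in⁴
Solid square: I = a⁴/12  ⇒  a = (12I)^(1/4) = (12×84.81)^(1/4) = 5.65 in

a ≈ 5.65 in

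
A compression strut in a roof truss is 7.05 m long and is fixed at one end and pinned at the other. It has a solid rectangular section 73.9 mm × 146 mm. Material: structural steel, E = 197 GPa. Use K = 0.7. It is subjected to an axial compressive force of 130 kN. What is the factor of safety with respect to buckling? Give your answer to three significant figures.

Buckling occurs about the weak axis: I_min = h·b³/12 with b = 73.9 mm (the shorter side).
I_min = 146×73.9³/12 = 4.910×10^6 mm⁴
I = 4.910×10^6 mm⁴ = 4.910×10^-6 m⁴
Effective length L_e = K·L = 0.7 × 7.05 = 4.935 m
P_cr = π²EI / L_e² = π² × 197×10⁹ × 4.910×10^-6 / 4.935² = 3.920×10^5 N
Factor of safety n = P_cr / P = 392.01 / 130 = 3.02

n ≈ 3.02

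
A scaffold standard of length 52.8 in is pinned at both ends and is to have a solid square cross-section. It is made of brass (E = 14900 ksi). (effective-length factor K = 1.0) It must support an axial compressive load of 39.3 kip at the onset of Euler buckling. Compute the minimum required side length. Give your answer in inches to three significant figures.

a ≈ 1.73 in

L_e = K·L = 1 × 52.8 = 52.80 in
Required I = P_cr·L_e²/(π²E) = 3.930×10^4 × 52.80² / (π² × 1.49×10^7) = 0.7450 in⁴
Solid square: I = a⁴/12  ⇒  a = (12I)^(1/4) = (12×0.7450)^(1/4) = 1.73 in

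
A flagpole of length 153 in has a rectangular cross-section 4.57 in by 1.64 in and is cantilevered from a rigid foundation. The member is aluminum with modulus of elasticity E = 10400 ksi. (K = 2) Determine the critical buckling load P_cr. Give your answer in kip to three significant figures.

P_cr ≈ 1.84 kip

Buckling occurs about the weak axis: I_min = h·b³/12 with b = 1.64 in (the shorter side).
I_min = 4.57×1.64³/12 = 1.680 in⁴
Effective length L_e = K·L = 2 × 153 = 306.0 in
P_cr = π²EI / L_e² = π² × 10400×10³ × 1.680 / 306.0² = 1.841×10^3 lb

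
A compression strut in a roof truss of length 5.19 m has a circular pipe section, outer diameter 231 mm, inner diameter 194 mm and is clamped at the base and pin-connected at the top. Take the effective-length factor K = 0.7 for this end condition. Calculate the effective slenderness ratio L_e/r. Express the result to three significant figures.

d_o = 231 mm, d_i = 194 mm
I = π(d_o⁴ − d_i⁴)/64 = π(231⁴ − 194.0⁴)/64 = 7.024×10^7 mm⁴
A = 1.235×10^4 mm²;  r_min = √(I/A) = √(7.024×10^7/1.235×10^4) = 75.41 mm
L_e = K·L = 0.7 × 5.19 m = 3.633 m = 3633.0 mm
λ = L_e / r_min = 3633.0 / 75.41 = 48.2

λ ≈ 48.2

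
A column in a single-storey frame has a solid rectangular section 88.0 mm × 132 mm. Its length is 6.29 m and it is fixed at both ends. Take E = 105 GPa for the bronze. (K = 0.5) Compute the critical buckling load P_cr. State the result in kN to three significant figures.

Buckling occurs about the weak axis: I_min = h·b³/12 with b = 88.0 mm (the shorter side).
I_min = 132×88.0³/12 = 7.496×10^6 mm⁴
I = 7.496×10^6 mm⁴ = 7.496×10^-6 m⁴
Effective length L_e = K·L = 0.5 × 6.29 = 3.145 m
P_cr = π²EI / L_e² = π² × 105×10⁹ × 7.496×10^-6 / 3.145² = 7.854×10^5 N

P_cr ≈ 785 kN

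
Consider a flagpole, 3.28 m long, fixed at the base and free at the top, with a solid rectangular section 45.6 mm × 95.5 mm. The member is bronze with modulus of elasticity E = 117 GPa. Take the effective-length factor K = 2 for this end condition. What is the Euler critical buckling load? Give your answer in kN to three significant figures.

P_cr ≈ 20.2 kN

Buckling occurs about the weak axis: I_min = h·b³/12 with b = 45.6 mm (the shorter side).
I_min = 95.5×45.6³/12 = 7.546×10^5 mm⁴
I = 7.546×10^5 mm⁴ = 7.546×10^-7 m⁴
Effective length L_e = K·L = 2 × 3.28 = 6.560 m
P_cr = π²EI / L_e² = π² × 117×10⁹ × 7.546×10^-7 / 6.560² = 2.025×10^4 N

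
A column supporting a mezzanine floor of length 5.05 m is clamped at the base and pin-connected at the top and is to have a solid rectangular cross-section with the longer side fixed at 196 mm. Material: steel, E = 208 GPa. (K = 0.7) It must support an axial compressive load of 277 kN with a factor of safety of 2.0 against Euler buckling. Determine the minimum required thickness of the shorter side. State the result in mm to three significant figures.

Required P_cr = n·P = 2.0 × 277 = 554.0 kN
L_e = K·L = 0.7 × 5.05 = 3.535 m
Required I = P_cr·L_e²/(π²E) = 5.540×10^5 × 3.535² / (π² × 2.08×10^11) = 3.372×10^-6 m⁴
I_req = 3.372×10^6 mm⁴
Rectangle, weak axis: I_min = h·b³/12 with h = 196 mm fixed  ⇒  b = (12I/h)^(1/3) = 59.1 mm

b ≈ 59.1 mm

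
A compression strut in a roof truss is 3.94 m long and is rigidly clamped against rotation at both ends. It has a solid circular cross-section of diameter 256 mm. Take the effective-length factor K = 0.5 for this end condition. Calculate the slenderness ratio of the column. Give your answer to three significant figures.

For a solid circle r = d/4 = 256/4 = 64.00 mm
L_e = K·L = 0.5 × 3.94 m = 1.970 m = 1970.0 mm
λ = L_e / r_min = 1970.0 / 64.00 = 30.8

λ ≈ 30.8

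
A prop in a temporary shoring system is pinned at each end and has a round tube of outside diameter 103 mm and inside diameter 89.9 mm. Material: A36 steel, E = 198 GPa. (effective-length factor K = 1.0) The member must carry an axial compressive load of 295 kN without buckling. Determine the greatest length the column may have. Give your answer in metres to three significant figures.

L_max ≈ 3.92 m

d_o = 103 mm, d_i = 89.9 mm
I = π(d_o⁴ − d_i⁴)/64 = π(103⁴ − 89.90⁴)/64 = 2.318×10^6 mm⁴
I = 2.318×10^-6 m⁴
At the buckling limit P_cr = P = 2.950×10^5 N
From P_cr = π²EI/(K·L)²:  L = (1/K)·√(π²EI/P_cr) = (1/1)·√(π²×1.98×10^11×2.318×10^-6/2.950×10^5)
L = 3.92 m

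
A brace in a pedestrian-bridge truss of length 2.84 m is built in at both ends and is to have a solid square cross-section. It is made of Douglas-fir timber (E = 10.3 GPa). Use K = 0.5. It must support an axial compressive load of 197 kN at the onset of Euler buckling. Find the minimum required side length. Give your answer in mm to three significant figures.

L_e = K·L = 0.5 × 2.84 = 1.420 m
Required I = P_cr·L_e²/(π²E) = 1.970×10^5 × 1.420² / (π² × 1.03×10^10) = 3.908×10^-6 m⁴
I_req = 3.908×10^6 mm⁴
Solid square: I = a⁴/12  ⇒  a = (12I)^(1/4) = (12×3.908×10^6)^(1/4) = 82.8 mm

a ≈ 82.8 mm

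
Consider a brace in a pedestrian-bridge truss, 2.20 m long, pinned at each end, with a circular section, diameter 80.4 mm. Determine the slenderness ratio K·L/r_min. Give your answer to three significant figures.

I = πd⁴/64 = π×80.4⁴/64 = 2.051×10^6 mm⁴
A = 5.077×10^3 mm²;  r_min = √(I/A) = √(2.051×10^6/5.077×10^3) = 20.10 mm
L_e = K·L = 1 × 2.20 m = 2.200 m = 2200.0 mm
λ = L_e / r_min = 2200.0 / 20.10 = 109

λ ≈ 109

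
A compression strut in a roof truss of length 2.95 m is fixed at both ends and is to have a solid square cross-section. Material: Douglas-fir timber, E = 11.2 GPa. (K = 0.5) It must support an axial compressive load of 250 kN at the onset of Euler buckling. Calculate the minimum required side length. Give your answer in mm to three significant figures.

a ≈ 87.7 mm

L_e = K·L = 0.5 × 2.95 = 1.475 m
Required I = P_cr·L_e²/(π²E) = 2.500×10^5 × 1.475² / (π² × 1.12×10^10) = 4.920×10^-6 m⁴
I_req = 4.920×10^6 mm⁴
Solid square: I = a⁴/12  ⇒  a = (12I)^(1/4) = (12×4.920×10^6)^(1/4) = 87.7 mm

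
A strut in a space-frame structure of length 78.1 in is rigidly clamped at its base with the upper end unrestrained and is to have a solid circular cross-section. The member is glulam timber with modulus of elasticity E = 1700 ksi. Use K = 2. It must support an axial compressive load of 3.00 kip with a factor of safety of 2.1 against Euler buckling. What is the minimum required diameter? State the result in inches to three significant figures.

Required P_cr = n·P = 2.1 × 3.00 = 6.300 kip
L_e = K·L = 2 × 78.1 = 156.2 in
Required I = P_cr·L_e²/(π²E) = 6.300×10^3 × 156.2² / (π² × 1.70×10^6) = 9.161 in⁴
Solid circle: I = πd⁴/64  ⇒  d = (64I/π)^(1/4) = (64×9.161/π)^(1/4) = 3.70 in

d ≈ 3.70 in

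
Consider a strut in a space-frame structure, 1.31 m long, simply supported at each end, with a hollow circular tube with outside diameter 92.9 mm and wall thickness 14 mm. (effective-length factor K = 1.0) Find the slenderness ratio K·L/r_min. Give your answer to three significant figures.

Inner diameter d_i = 92.9 − 2×14 = 64.90 mm
I = π(d_o⁴ − d_i⁴)/64 = π(92.9⁴ − 64.90⁴)/64 = 2.785×10^6 mm⁴
A = 3.470×10^3 mm²;  r_min = √(I/A) = √(2.785×10^6/3.470×10^3) = 28.33 mm
L_e = K·L = 1 × 1.31 m = 1.310 m = 1310.0 mm
λ = L_e / r_min = 1310.0 / 28.33 = 46.2

λ ≈ 46.2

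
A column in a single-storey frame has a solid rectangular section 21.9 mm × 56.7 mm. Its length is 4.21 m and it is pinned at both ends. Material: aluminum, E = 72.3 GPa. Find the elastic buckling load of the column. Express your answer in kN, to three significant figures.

P_cr ≈ 2.00 kN

Buckling occurs about the weak axis: I_min = h·b³/12 with b = 21.9 mm (the shorter side).
I_min = 56.7×21.9³/12 = 4.963×10^4 mm⁴
I = 4.963×10^4 mm⁴ = 4.963×10^-8 m⁴
Effective length L_e = K·L = 1 × 4.21 = 4.210 m
P_cr = π²EI / L_e² = π² × 72.3×10⁹ × 4.963×10^-8 / 4.210² = 1.998×10^3 N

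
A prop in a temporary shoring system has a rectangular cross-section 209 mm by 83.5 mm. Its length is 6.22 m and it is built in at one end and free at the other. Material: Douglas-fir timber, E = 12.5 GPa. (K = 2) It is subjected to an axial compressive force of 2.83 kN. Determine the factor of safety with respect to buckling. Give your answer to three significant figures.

Buckling occurs about the weak axis: I_min = h·b³/12 with b = 83.5 mm (the shorter side).
I_min = 209×83.5³/12 = 1.014×10^7 mm⁴
I = 1.014×10^7 mm⁴ = 1.014×10^-5 m⁴
Effective length L_e = K·L = 2 × 6.22 = 12.44 m
P_cr = π²EI / L_e² = π² × 12.5×10⁹ × 1.014×10^-5 / 12.44² = 8.083×10^3 N
Factor of safety n = P_cr / P = 8.0834 / 2.83 = 2.86

n ≈ 2.86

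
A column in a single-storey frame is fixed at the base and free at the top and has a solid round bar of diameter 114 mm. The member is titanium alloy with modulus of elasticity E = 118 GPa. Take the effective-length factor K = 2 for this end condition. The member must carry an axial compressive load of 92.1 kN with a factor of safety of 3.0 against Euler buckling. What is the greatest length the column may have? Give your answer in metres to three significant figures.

I = πd⁴/64 = π×114⁴/64 = 8.291×10^6 mm⁴
I = 8.291×10^-6 m⁴
Required critical load P_cr = n·P = 3.0 × 92.1 = 276.3 kN = 2.763×10^5 N
From P_cr = π²EI/(K·L)²:  L = (1/K)·√(π²EI/P_cr) = (1/2)·√(π²×1.18×10^11×8.291×10^-6/2.763×10^5)
L = 2.96 m

L_max ≈ 2.96 m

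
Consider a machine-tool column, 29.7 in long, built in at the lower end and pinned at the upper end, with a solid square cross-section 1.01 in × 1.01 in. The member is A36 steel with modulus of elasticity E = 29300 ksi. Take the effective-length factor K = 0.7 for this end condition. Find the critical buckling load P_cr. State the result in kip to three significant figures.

P_cr ≈ 58.0 kip

I = a⁴/12 = 1.01⁴/12 = 8.672×10^-2 in⁴
Effective length L_e = K·L = 0.7 × 29.7 = 20.79 in
P_cr = π²EI / L_e² = π² × 29300×10³ × 8.672×10^-2 / 20.79² = 5.802×10^4 lb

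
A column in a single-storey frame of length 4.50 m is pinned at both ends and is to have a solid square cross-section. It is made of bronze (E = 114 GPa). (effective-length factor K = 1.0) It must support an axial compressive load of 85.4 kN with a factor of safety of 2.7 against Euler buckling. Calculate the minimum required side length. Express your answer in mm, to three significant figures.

a ≈ 84.0 mm

Required P_cr = n·P = 2.7 × 85.4 = 230.6 kN
L_e = K·L = 1 × 4.50 = 4.500 m
Required I = P_cr·L_e²/(π²E) = 2.306×10^5 × 4.500² / (π² × 1.14×10^11) = 4.150×10^-6 m⁴
I_req = 4.150×10^6 mm⁴
Solid square: I = a⁴/12  ⇒  a = (12I)^(1/4) = (12×4.150×10^6)^(1/4) = 84.0 mm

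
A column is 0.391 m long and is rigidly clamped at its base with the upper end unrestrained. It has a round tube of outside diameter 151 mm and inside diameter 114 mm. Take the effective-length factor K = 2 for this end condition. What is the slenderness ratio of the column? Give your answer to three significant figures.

λ ≈ 16.5

d_o = 151 mm, d_i = 114 mm
I = π(d_o⁴ − d_i⁴)/64 = π(151⁴ − 114.0⁴)/64 = 1.723×10^7 mm⁴
A = 7.701×10^3 mm²;  r_min = √(I/A) = √(1.723×10^7/7.701×10^3) = 47.30 mm
L_e = K·L = 2 × 0.391 m = 0.7820 m = 782.00 mm
λ = L_e / r_min = 782.00 / 47.30 = 16.5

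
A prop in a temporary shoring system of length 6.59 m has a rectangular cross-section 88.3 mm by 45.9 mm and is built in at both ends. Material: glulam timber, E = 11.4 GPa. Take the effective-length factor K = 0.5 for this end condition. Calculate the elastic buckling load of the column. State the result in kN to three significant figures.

Buckling occurs about the weak axis: I_min = h·b³/12 with b = 45.9 mm (the shorter side).
I_min = 88.3×45.9³/12 = 7.116×10^5 mm⁴
I = 7.116×10^5 mm⁴ = 7.116×10^-7 m⁴
Effective length L_e = K·L = 0.5 × 6.59 = 3.295 m
P_cr = π²EI / L_e² = π² × 11.4×10⁹ × 7.116×10^-7 / 3.295² = 7.374×10^3 N

P_cr ≈ 7.37 kN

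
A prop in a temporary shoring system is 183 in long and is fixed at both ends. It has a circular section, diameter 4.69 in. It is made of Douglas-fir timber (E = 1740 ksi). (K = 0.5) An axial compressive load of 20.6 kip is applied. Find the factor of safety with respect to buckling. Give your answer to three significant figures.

I = πd⁴/64 = π×4.69⁴/64 = 23.75 in⁴
Effective length L_e = K·L = 0.5 × 183 = 91.50 in
P_cr = π²EI / L_e² = π² × 1740×10³ × 23.75 / 91.50² = 4.872×10^4 lb
Factor of safety n = P_cr / P = 48.716 / 20.6 = 2.36

n ≈ 2.36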